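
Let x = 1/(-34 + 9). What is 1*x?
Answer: -1/25 ≈ -0.040000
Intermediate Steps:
x = -1/25 (x = 1/(-25) = -1/25 ≈ -0.040000)
1*x = 1*(-1/25) = -1/25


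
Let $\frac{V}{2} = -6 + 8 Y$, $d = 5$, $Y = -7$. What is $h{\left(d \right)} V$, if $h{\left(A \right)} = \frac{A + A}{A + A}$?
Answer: $-124$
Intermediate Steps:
$h{\left(A \right)} = 1$ ($h{\left(A \right)} = \frac{2 A}{2 A} = 2 A \frac{1}{2 A} = 1$)
$V = -124$ ($V = 2 \left(-6 + 8 \left(-7\right)\right) = 2 \left(-6 - 56\right) = 2 \left(-62\right) = -124$)
$h{\left(d \right)} V = 1 \left(-124\right) = -124$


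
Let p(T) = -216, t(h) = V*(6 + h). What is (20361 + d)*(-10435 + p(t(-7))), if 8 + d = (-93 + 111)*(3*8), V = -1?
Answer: -221381035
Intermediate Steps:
t(h) = -6 - h (t(h) = -(6 + h) = -6 - h)
d = 424 (d = -8 + (-93 + 111)*(3*8) = -8 + 18*24 = -8 + 432 = 424)
(20361 + d)*(-10435 + p(t(-7))) = (20361 + 424)*(-10435 - 216) = 20785*(-10651) = -221381035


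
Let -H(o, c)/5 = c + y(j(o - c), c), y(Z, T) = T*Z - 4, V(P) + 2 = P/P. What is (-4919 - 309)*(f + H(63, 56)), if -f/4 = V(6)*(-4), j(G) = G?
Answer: 11689808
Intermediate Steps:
V(P) = -1 (V(P) = -2 + P/P = -2 + 1 = -1)
y(Z, T) = -4 + T*Z
H(o, c) = 20 - 5*c - 5*c*(o - c) (H(o, c) = -5*(c + (-4 + c*(o - c))) = -5*(-4 + c + c*(o - c)) = 20 - 5*c - 5*c*(o - c))
f = -16 (f = -(-4)*(-4) = -4*4 = -16)
(-4919 - 309)*(f + H(63, 56)) = (-4919 - 309)*(-16 + (20 - 5*56 + 5*56*(56 - 1*63))) = -5228*(-16 + (20 - 280 + 5*56*(56 - 63))) = -5228*(-16 + (20 - 280 + 5*56*(-7))) = -5228*(-16 + (20 - 280 - 1960)) = -5228*(-16 - 2220) = -5228*(-2236) = 11689808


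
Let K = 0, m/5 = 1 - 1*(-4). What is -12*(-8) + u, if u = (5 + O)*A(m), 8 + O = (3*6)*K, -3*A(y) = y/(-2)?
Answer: 167/2 ≈ 83.500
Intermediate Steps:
m = 25 (m = 5*(1 - 1*(-4)) = 5*(1 + 4) = 5*5 = 25)
A(y) = y/6 (A(y) = -y/(3*(-2)) = -y*(-1)/(3*2) = -(-1)*y/6 = y/6)
O = -8 (O = -8 + (3*6)*0 = -8 + 18*0 = -8 + 0 = -8)
u = -25/2 (u = (5 - 8)*((1/6)*25) = -3*25/6 = -25/2 ≈ -12.500)
-12*(-8) + u = -12*(-8) - 25/2 = 96 - 25/2 = 167/2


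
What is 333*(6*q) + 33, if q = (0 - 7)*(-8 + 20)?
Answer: -167799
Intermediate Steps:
q = -84 (q = -7*12 = -84)
333*(6*q) + 33 = 333*(6*(-84)) + 33 = 333*(-504) + 33 = -167832 + 33 = -167799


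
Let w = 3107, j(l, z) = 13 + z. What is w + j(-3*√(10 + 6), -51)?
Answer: 3069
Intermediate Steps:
w + j(-3*√(10 + 6), -51) = 3107 + (13 - 51) = 3107 - 38 = 3069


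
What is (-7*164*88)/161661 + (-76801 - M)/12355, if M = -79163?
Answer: -866308238/1997321655 ≈ -0.43373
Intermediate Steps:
(-7*164*88)/161661 + (-76801 - M)/12355 = (-7*164*88)/161661 + (-76801 - 1*(-79163))/12355 = -1148*88*(1/161661) + (-76801 + 79163)*(1/12355) = -101024*1/161661 + 2362*(1/12355) = -101024/161661 + 2362/12355 = -866308238/1997321655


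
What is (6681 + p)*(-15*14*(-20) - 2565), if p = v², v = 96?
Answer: 25991595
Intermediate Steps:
p = 9216 (p = 96² = 9216)
(6681 + p)*(-15*14*(-20) - 2565) = (6681 + 9216)*(-15*14*(-20) - 2565) = 15897*(-210*(-20) - 2565) = 15897*(4200 - 2565) = 15897*1635 = 25991595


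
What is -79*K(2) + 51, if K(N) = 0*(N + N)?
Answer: 51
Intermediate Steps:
K(N) = 0 (K(N) = 0*(2*N) = 0)
-79*K(2) + 51 = -79*0 + 51 = 0 + 51 = 51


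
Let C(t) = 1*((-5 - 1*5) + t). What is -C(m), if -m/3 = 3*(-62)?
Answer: -548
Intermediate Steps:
m = 558 (m = -9*(-62) = -3*(-186) = 558)
C(t) = -10 + t (C(t) = 1*((-5 - 5) + t) = 1*(-10 + t) = -10 + t)
-C(m) = -(-10 + 558) = -1*548 = -548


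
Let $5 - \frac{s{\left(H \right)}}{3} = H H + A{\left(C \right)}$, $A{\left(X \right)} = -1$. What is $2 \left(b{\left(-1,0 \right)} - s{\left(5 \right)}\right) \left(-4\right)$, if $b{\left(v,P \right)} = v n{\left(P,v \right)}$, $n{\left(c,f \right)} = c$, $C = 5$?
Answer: $-456$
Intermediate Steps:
$b{\left(v,P \right)} = P v$ ($b{\left(v,P \right)} = v P = P v$)
$s{\left(H \right)} = 18 - 3 H^{2}$ ($s{\left(H \right)} = 15 - 3 \left(H H - 1\right) = 15 - 3 \left(H^{2} - 1\right) = 15 - 3 \left(-1 + H^{2}\right) = 15 - \left(-3 + 3 H^{2}\right) = 18 - 3 H^{2}$)
$2 \left(b{\left(-1,0 \right)} - s{\left(5 \right)}\right) \left(-4\right) = 2 \left(0 \left(-1\right) - \left(18 - 3 \cdot 5^{2}\right)\right) \left(-4\right) = 2 \left(0 - \left(18 - 75\right)\right) \left(-4\right) = 2 \left(0 - -57\right) \left(-4\right) = 2 \left(0 + 57\right) \left(-4\right) = 2 \cdot 57 \left(-4\right) = 114 \left(-4\right) = -456$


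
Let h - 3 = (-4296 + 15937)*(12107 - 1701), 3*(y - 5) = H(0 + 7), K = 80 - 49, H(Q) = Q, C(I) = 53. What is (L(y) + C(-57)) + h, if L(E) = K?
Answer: 121136333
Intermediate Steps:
K = 31
y = 22/3 (y = 5 + (0 + 7)/3 = 5 + (⅓)*7 = 5 + 7/3 = 22/3 ≈ 7.3333)
h = 121136249 (h = 3 + (-4296 + 15937)*(12107 - 1701) = 3 + 11641*10406 = 3 + 121136246 = 121136249)
L(E) = 31
(L(y) + C(-57)) + h = (31 + 53) + 121136249 = 84 + 121136249 = 121136333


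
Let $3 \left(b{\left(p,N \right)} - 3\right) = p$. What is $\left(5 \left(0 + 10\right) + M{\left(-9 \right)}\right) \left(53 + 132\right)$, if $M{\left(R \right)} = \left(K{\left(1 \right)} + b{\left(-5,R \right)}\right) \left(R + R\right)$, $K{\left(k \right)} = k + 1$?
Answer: $-1850$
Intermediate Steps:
$K{\left(k \right)} = 1 + k$
$b{\left(p,N \right)} = 3 + \frac{p}{3}$
$M{\left(R \right)} = \frac{20 R}{3}$ ($M{\left(R \right)} = \left(\left(1 + 1\right) + \left(3 + \frac{1}{3} \left(-5\right)\right)\right) \left(R + R\right) = \left(2 + \left(3 - \frac{5}{3}\right)\right) 2 R = \left(2 + \frac{4}{3}\right) 2 R = \frac{10 \cdot 2 R}{3} = \frac{20 R}{3}$)
$\left(5 \left(0 + 10\right) + M{\left(-9 \right)}\right) \left(53 + 132\right) = \left(5 \left(0 + 10\right) + \frac{20}{3} \left(-9\right)\right) \left(53 + 132\right) = \left(5 \cdot 10 - 60\right) 185 = \left(50 - 60\right) 185 = \left(-10\right) 185 = -1850$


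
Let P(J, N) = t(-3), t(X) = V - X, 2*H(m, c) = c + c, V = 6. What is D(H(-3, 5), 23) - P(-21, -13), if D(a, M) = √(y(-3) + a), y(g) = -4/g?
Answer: -9 + √57/3 ≈ -6.4834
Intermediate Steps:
H(m, c) = c (H(m, c) = (c + c)/2 = (2*c)/2 = c)
t(X) = 6 - X
P(J, N) = 9 (P(J, N) = 6 - 1*(-3) = 6 + 3 = 9)
D(a, M) = √(4/3 + a) (D(a, M) = √(-4/(-3) + a) = √(-4*(-⅓) + a) = √(4/3 + a))
D(H(-3, 5), 23) - P(-21, -13) = √(12 + 9*5)/3 - 1*9 = √(12 + 45)/3 - 9 = √57/3 - 9 = -9 + √57/3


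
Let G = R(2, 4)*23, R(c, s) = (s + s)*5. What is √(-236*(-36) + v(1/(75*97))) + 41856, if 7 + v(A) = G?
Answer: 41953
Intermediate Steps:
R(c, s) = 10*s (R(c, s) = (2*s)*5 = 10*s)
G = 920 (G = (10*4)*23 = 40*23 = 920)
v(A) = 913 (v(A) = -7 + 920 = 913)
√(-236*(-36) + v(1/(75*97))) + 41856 = √(-236*(-36) + 913) + 41856 = √(8496 + 913) + 41856 = √9409 + 41856 = 97 + 41856 = 41953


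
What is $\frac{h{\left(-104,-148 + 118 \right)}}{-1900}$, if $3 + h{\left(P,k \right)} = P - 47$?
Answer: $\frac{77}{950} \approx 0.081053$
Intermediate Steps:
$h{\left(P,k \right)} = -50 + P$ ($h{\left(P,k \right)} = -3 + \left(P - 47\right) = -3 + \left(-47 + P\right) = -50 + P$)
$\frac{h{\left(-104,-148 + 118 \right)}}{-1900} = \frac{-50 - 104}{-1900} = \left(-154\right) \left(- \frac{1}{1900}\right) = \frac{77}{950}$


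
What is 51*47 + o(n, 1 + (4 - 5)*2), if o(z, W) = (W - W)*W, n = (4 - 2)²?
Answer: 2397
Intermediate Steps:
n = 4 (n = 2² = 4)
o(z, W) = 0 (o(z, W) = 0*W = 0)
51*47 + o(n, 1 + (4 - 5)*2) = 51*47 + 0 = 2397 + 0 = 2397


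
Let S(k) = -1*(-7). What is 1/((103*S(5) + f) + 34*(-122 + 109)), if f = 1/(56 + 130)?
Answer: 186/51895 ≈ 0.0035842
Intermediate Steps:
S(k) = 7
f = 1/186 ≈ 0.0053763
1/((103*S(5) + f) + 34*(-122 + 109)) = 1/((103*7 + 1/186) + 34*(-122 + 109)) = 1/((721 + 1/186) + 34*(-13)) = 1/(134107/186 - 442) = 1/(51895/186) = 186/51895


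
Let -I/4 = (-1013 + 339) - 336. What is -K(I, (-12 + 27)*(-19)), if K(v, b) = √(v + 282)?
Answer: -√4322 ≈ -65.742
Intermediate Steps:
I = 4040 (I = -4*((-1013 + 339) - 336) = -4*(-674 - 336) = -4*(-1010) = 4040)
K(v, b) = √(282 + v)
-K(I, (-12 + 27)*(-19)) = -√(282 + 4040) = -√4322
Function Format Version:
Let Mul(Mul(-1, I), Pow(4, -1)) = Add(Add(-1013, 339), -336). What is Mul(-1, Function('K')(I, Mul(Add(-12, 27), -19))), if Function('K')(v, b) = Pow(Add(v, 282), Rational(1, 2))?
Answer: Mul(-1, Pow(4322, Rational(1, 2))) ≈ -65.742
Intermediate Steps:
I = 4040 (I = Mul(-4, Add(Add(-1013, 339), -336)) = Mul(-4, Add(-674, -336)) = Mul(-4, -1010) = 4040)
Function('K')(v, b) = Pow(Add(282, v), Rational(1, 2))
Mul(-1, Function('K')(I, Mul(Add(-12, 27), -19))) = Mul(-1, Pow(Add(282, 4040), Rational(1, 2))) = Mul(-1, Pow(4322, Rational(1, 2)))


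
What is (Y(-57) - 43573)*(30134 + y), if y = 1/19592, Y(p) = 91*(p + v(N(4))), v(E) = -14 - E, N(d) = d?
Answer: -14877119905471/9796 ≈ -1.5187e+9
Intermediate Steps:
Y(p) = -1638 + 91*p (Y(p) = 91*(p + (-14 - 1*4)) = 91*(p + (-14 - 4)) = 91*(p - 18) = 91*(-18 + p) = -1638 + 91*p)
y = 1/19592 ≈ 5.1041e-5
(Y(-57) - 43573)*(30134 + y) = ((-1638 + 91*(-57)) - 43573)*(30134 + 1/19592) = ((-1638 - 5187) - 43573)*(590385329/19592) = (-6825 - 43573)*(590385329/19592) = -50398*590385329/19592 = -14877119905471/9796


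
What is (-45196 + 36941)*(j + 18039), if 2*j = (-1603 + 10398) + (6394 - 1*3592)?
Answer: -393557125/2 ≈ -1.9678e+8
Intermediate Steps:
j = 11597/2 (j = ((-1603 + 10398) + (6394 - 1*3592))/2 = (8795 + (6394 - 3592))/2 = (8795 + 2802)/2 = (1/2)*11597 = 11597/2 ≈ 5798.5)
(-45196 + 36941)*(j + 18039) = (-45196 + 36941)*(11597/2 + 18039) = -8255*47675/2 = -393557125/2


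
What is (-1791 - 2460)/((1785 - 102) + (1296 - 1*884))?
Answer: -4251/2095 ≈ -2.0291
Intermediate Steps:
(-1791 - 2460)/((1785 - 102) + (1296 - 1*884)) = -4251/(1683 + (1296 - 884)) = -4251/(1683 + 412) = -4251/2095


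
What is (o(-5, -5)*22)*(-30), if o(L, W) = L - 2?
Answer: 4620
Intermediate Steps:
o(L, W) = -2 + L
(o(-5, -5)*22)*(-30) = ((-2 - 5)*22)*(-30) = -7*22*(-30) = -154*(-30) = 4620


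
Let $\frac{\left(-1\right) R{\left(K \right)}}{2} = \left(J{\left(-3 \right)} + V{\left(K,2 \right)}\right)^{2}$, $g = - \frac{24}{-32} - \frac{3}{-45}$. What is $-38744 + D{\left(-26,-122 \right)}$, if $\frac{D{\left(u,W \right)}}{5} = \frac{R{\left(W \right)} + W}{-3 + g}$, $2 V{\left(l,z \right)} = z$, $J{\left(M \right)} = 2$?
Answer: $- \frac{5033464}{131} \approx -38423.0$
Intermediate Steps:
$g = \frac{49}{60}$ ($g = \left(-24\right) \left(- \frac{1}{32}\right) - - \frac{1}{15} = \frac{3}{4} + \frac{1}{15} = \frac{49}{60} \approx 0.81667$)
$V{\left(l,z \right)} = \frac{z}{2}$
$R{\left(K \right)} = -18$ ($R{\left(K \right)} = - 2 \left(2 + \frac{1}{2} \cdot 2\right)^{2} = - 2 \left(2 + 1\right)^{2} = - 2 \cdot 3^{2} = \left(-2\right) 9 = -18$)
$D{\left(u,W \right)} = \frac{5400}{131} - \frac{300 W}{131}$ ($D{\left(u,W \right)} = 5 \frac{-18 + W}{-3 + \frac{49}{60}} = 5 \frac{-18 + W}{- \frac{131}{60}} = 5 \left(-18 + W\right) \left(- \frac{60}{131}\right) = 5 \left(\frac{1080}{131} - \frac{60 W}{131}\right) = \frac{5400}{131} - \frac{300 W}{131}$)
$-38744 + D{\left(-26,-122 \right)} = -38744 + \left(\frac{5400}{131} - - \frac{36600}{131}\right) = -38744 + \left(\frac{5400}{131} + \frac{36600}{131}\right) = -38744 + \frac{42000}{131} = - \frac{5033464}{131}$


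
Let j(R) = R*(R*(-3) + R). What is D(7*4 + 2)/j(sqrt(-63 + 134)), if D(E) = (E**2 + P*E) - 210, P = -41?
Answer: 270/71 ≈ 3.8028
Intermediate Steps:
j(R) = -2*R**2 (j(R) = R*(-3*R + R) = R*(-2*R) = -2*R**2)
D(E) = -210 + E**2 - 41*E (D(E) = (E**2 - 41*E) - 210 = -210 + E**2 - 41*E)
D(7*4 + 2)/j(sqrt(-63 + 134)) = (-210 + (7*4 + 2)**2 - 41*(7*4 + 2))/((-2*(sqrt(-63 + 134))**2)) = (-210 + (28 + 2)**2 - 41*(28 + 2))/((-2*(sqrt(71))**2)) = (-210 + 30**2 - 41*30)/((-2*71)) = (-210 + 900 - 1230)/(-142) = -540*(-1/142) = 270/71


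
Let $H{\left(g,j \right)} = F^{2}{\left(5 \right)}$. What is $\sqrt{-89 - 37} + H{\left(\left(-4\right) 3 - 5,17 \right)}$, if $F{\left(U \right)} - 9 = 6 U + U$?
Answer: $1936 + 3 i \sqrt{14} \approx 1936.0 + 11.225 i$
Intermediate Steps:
$F{\left(U \right)} = 9 + 7 U$ ($F{\left(U \right)} = 9 + \left(6 U + U\right) = 9 + 7 U$)
$H{\left(g,j \right)} = 1936$ ($H{\left(g,j \right)} = \left(9 + 7 \cdot 5\right)^{2} = \left(9 + 35\right)^{2} = 44^{2} = 1936$)
$\sqrt{-89 - 37} + H{\left(\left(-4\right) 3 - 5,17 \right)} = \sqrt{-89 - 37} + 1936 = \sqrt{-126} + 1936 = 3 i \sqrt{14} + 1936 = 1936 + 3 i \sqrt{14}$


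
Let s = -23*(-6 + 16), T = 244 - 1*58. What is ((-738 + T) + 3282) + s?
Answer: 2500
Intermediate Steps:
T = 186 (T = 244 - 58 = 186)
s = -230 (s = -23*10 = -230)
((-738 + T) + 3282) + s = ((-738 + 186) + 3282) - 230 = (-552 + 3282) - 230 = 2730 - 230 = 2500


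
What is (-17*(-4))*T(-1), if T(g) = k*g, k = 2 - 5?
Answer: 204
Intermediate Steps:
k = -3
T(g) = -3*g
(-17*(-4))*T(-1) = (-17*(-4))*(-3*(-1)) = 68*3 = 204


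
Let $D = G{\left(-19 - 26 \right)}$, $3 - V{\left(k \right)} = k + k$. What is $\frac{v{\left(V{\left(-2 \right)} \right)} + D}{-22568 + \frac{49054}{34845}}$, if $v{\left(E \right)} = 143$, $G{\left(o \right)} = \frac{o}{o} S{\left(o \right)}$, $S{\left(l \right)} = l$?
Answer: $- \frac{1707405}{393166453} \approx -0.0043427$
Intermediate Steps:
$V{\left(k \right)} = 3 - 2 k$ ($V{\left(k \right)} = 3 - \left(k + k\right) = 3 - 2 k$)
$G{\left(o \right)} = o$ ($G{\left(o \right)} = \frac{o}{o} o = 1 o = o$)
$D = -45$ ($D = -19 - 26 = -45$)
$\frac{v{\left(V{\left(-2 \right)} \right)} + D}{-22568 + \frac{49054}{34845}} = \frac{143 - 45}{-22568 + \frac{49054}{34845}} = \frac{98}{-22568 + 49054 \cdot \frac{1}{34845}} = \frac{98}{-22568 + \frac{49054}{34845}} = \frac{98}{- \frac{786332906}{34845}} = 98 \left(- \frac{34845}{786332906}\right) = - \frac{1707405}{393166453}$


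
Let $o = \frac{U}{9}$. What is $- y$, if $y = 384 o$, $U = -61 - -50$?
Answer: $\frac{1408}{3} \approx 469.33$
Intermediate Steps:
$U = -11$ ($U = -61 + 50 = -11$)
$o = - \frac{11}{9} \approx -1.2222$
$y = - \frac{1408}{3}$ ($y = 384 \left(- \frac{11}{9}\right) = - \frac{1408}{3} \approx -469.33$)
$- y = \left(-1\right) \left(- \frac{1408}{3}\right) = \frac{1408}{3}$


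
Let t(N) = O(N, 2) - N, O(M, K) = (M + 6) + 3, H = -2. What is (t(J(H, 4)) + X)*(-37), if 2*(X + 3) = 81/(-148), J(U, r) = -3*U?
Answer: -1695/8 ≈ -211.88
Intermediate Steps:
O(M, K) = 9 + M (O(M, K) = (6 + M) + 3 = 9 + M)
X = -969/296 (X = -3 + (81/(-148))/2 = -3 + (81*(-1/148))/2 = -3 + (1/2)*(-81/148) = -3 - 81/296 = -969/296 ≈ -3.2736)
t(N) = 9 (t(N) = (9 + N) - N = 9)
(t(J(H, 4)) + X)*(-37) = (9 - 969/296)*(-37) = (1695/296)*(-37) = -1695/8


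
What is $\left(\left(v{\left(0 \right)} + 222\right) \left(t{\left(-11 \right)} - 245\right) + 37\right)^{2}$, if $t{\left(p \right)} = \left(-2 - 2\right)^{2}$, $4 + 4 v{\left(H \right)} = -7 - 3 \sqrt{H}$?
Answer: $\frac{40274469225}{16} \approx 2.5172 \cdot 10^{9}$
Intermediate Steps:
$v{\left(H \right)} = - \frac{11}{4} - \frac{3 \sqrt{H}}{4}$ ($v{\left(H \right)} = -1 + \frac{-7 - 3 \sqrt{H}}{4} = -1 - \left(\frac{7}{4} + \frac{3 \sqrt{H}}{4}\right) = - \frac{11}{4} - \frac{3 \sqrt{H}}{4}$)
$t{\left(p \right)} = 16$ ($t{\left(p \right)} = \left(-4\right)^{2} = 16$)
$\left(\left(v{\left(0 \right)} + 222\right) \left(t{\left(-11 \right)} - 245\right) + 37\right)^{2} = \left(\left(\left(- \frac{11}{4} - \frac{3 \sqrt{0}}{4}\right) + 222\right) \left(16 - 245\right) + 37\right)^{2} = \left(\left(\left(- \frac{11}{4} - 0\right) + 222\right) \left(-229\right) + 37\right)^{2} = \left(\left(\left(- \frac{11}{4} + 0\right) + 222\right) \left(-229\right) + 37\right)^{2} = \left(\left(- \frac{11}{4} + 222\right) \left(-229\right) + 37\right)^{2} = \left(\frac{877}{4} \left(-229\right) + 37\right)^{2} = \left(- \frac{200833}{4} + 37\right)^{2} = \left(- \frac{200685}{4}\right)^{2} = \frac{40274469225}{16}$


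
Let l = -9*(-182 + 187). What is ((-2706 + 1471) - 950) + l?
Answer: -2230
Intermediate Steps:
l = -45 (l = -9*5 = -45)
((-2706 + 1471) - 950) + l = ((-2706 + 1471) - 950) - 45 = (-1235 - 950) - 45 = -2185 - 45 = -2230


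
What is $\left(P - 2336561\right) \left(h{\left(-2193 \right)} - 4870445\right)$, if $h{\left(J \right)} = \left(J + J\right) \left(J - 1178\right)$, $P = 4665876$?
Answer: $23094601518715$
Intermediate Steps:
$h{\left(J \right)} = 2 J \left(-1178 + J\right)$
$\left(P - 2336561\right) \left(h{\left(-2193 \right)} - 4870445\right) = \left(4665876 - 2336561\right) \left(2 \left(-2193\right) \left(-1178 - 2193\right) - 4870445\right) = 2329315 \left(2 \left(-2193\right) \left(-3371\right) - 4870445\right) = 2329315 \left(14785206 - 4870445\right) = 2329315 \cdot 9914761 = 23094601518715$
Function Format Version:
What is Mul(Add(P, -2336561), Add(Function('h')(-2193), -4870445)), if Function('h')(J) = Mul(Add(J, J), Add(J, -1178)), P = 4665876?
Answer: 23094601518715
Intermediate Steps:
Function('h')(J) = Mul(2, J, Add(-1178, J)) (Function('h')(J) = Mul(Mul(2, J), Add(-1178, J)) = Mul(2, J, Add(-1178, J)))
Mul(Add(P, -2336561), Add(Function('h')(-2193), -4870445)) = Mul(Add(4665876, -2336561), Add(Mul(2, -2193, Add(-1178, -2193)), -4870445)) = Mul(2329315, Add(Mul(2, -2193, -3371), -4870445)) = Mul(2329315, Add(14785206, -4870445)) = Mul(2329315, 9914761) = 23094601518715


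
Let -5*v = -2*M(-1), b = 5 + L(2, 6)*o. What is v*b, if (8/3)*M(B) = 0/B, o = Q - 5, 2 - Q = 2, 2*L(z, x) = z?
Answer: 0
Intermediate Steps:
L(z, x) = z/2
Q = 0 (Q = 2 - 1*2 = 2 - 2 = 0)
o = -5 (o = 0 - 5 = -5)
M(B) = 0 (M(B) = 3*(0/B)/8 = (3/8)*0 = 0)
b = 0 (b = 5 + ((½)*2)*(-5) = 5 + 1*(-5) = 5 - 5 = 0)
v = 0 (v = -(-2)*0/5 = -⅕*0 = 0)
v*b = 0*0 = 0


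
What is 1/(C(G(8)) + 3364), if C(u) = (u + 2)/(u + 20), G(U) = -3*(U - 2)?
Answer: 1/3356 ≈ 0.00029797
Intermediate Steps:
G(U) = 6 - 3*U (G(U) = -3*(-2 + U) = 6 - 3*U)
C(u) = (2 + u)/(20 + u)
1/(C(G(8)) + 3364) = 1/((2 + (6 - 3*8))/(20 + (6 - 3*8)) + 3364) = 1/((2 + (6 - 24))/(20 + (6 - 24)) + 3364) = 1/((2 - 18)/(20 - 18) + 3364) = 1/(-16/2 + 3364) = 1/((½)*(-16) + 3364) = 1/(-8 + 3364) = 1/3356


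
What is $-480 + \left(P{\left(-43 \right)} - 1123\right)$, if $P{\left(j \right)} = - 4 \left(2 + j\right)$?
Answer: $-1439$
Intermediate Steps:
$P{\left(j \right)} = -8 - 4 j$
$-480 + \left(P{\left(-43 \right)} - 1123\right) = -480 - 959 = -1439$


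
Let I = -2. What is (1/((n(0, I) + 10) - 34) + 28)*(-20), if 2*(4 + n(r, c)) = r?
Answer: -3915/7 ≈ -559.29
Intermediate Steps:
n(r, c) = -4 + r/2
(1/((n(0, I) + 10) - 34) + 28)*(-20) = (1/(((-4 + (1/2)*0) + 10) - 34) + 28)*(-20) = (1/(((-4 + 0) + 10) - 34) + 28)*(-20) = (1/((-4 + 10) - 34) + 28)*(-20) = (1/(6 - 34) + 28)*(-20) = (1/(-28) + 28)*(-20) = (-1/28 + 28)*(-20) = (783/28)*(-20) = -3915/7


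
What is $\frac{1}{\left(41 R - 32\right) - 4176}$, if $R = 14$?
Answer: $- \frac{1}{3634} \approx -0.00027518$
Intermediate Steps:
$\frac{1}{\left(41 R - 32\right) - 4176} = \frac{1}{\left(41 \cdot 14 - 32\right) - 4176} = \frac{1}{\left(574 - 32\right) - 4176} = \frac{1}{542 - 4176} = \frac{1}{-3634} = - \frac{1}{3634}$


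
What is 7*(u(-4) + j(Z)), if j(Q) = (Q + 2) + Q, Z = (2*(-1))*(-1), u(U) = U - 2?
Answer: 0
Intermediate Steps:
u(U) = -2 + U
Z = 2 (Z = -2*(-1) = 2)
j(Q) = 2 + 2*Q (j(Q) = (2 + Q) + Q = 2 + 2*Q)
7*(u(-4) + j(Z)) = 7*((-2 - 4) + (2 + 2*2)) = 7*(-6 + (2 + 4)) = 7*(-6 + 6) = 7*0 = 0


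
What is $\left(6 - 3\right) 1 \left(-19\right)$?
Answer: $-57$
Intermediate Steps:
$\left(6 - 3\right) 1 \left(-19\right) = 3 \cdot 1 \left(-19\right) = 3 \left(-19\right) = -57$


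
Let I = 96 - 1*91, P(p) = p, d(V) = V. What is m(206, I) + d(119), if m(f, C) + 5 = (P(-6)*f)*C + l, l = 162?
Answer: -5904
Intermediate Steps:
I = 5 (I = 96 - 91 = 5)
m(f, C) = 157 - 6*C*f (m(f, C) = -5 + ((-6*f)*C + 162) = -5 + (-6*C*f + 162) = -5 + (162 - 6*C*f) = 157 - 6*C*f)
m(206, I) + d(119) = (157 - 6*5*206) + 119 = (157 - 6180) + 119 = -6023 + 119 = -5904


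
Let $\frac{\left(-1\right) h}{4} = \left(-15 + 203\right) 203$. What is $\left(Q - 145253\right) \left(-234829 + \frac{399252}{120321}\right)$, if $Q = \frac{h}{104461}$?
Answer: $\frac{6805031415065480471}{199505587} \approx 3.4109 \cdot 10^{10}$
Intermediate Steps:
$h = -152656$ ($h = - 4 \left(-15 + 203\right) 203 = - 4 \cdot 188 \cdot 203 = \left(-4\right) 38164 = -152656$)
$Q = - \frac{21808}{14923}$ ($Q = - \frac{152656}{104461} = \left(-152656\right) \frac{1}{104461} = - \frac{21808}{14923} \approx -1.4614$)
$\left(Q - 145253\right) \left(-234829 + \frac{399252}{120321}\right) = \left(- \frac{21808}{14923} - 145253\right) \left(-234829 + \frac{399252}{120321}\right) = - \frac{2167632327 \left(-234829 + 399252 \cdot \frac{1}{120321}\right)}{14923} = - \frac{2167632327 \left(-234829 + \frac{133084}{40107}\right)}{14923} = \left(- \frac{2167632327}{14923}\right) \left(- \frac{9418153619}{40107}\right) = \frac{6805031415065480471}{199505587}$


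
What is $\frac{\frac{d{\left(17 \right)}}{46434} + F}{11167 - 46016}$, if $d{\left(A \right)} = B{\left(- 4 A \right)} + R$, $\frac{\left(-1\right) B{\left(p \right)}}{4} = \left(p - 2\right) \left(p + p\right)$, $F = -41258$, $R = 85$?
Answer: $\frac{638603989}{539392822} \approx 1.1839$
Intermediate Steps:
$B{\left(p \right)} = - 8 p \left(-2 + p\right)$ ($B{\left(p \right)} = - 4 \left(p - 2\right) \left(p + p\right) = - 4 \left(-2 + p\right) 2 p = - 4 \cdot 2 p \left(-2 + p\right) = - 8 p \left(-2 + p\right)$)
$d{\left(A \right)} = 85 - 32 A \left(2 + 4 A\right)$ ($d{\left(A \right)} = 8 \left(- 4 A\right) \left(2 - - 4 A\right) + 85 = 8 \left(- 4 A\right) \left(2 + 4 A\right) + 85 = - 32 A \left(2 + 4 A\right) + 85 = 85 - 32 A \left(2 + 4 A\right)$)
$\frac{\frac{d{\left(17 \right)}}{46434} + F}{11167 - 46016} = \frac{\frac{85 - 1088 \left(1 + 2 \cdot 17\right)}{46434} - 41258}{11167 - 46016} = \frac{\left(85 - 1088 \left(1 + 34\right)\right) \frac{1}{46434} - 41258}{-34849} = \left(\left(85 - 1088 \cdot 35\right) \frac{1}{46434} - 41258\right) \left(- \frac{1}{34849}\right) = \left(\left(85 - 38080\right) \frac{1}{46434} - 41258\right) \left(- \frac{1}{34849}\right) = \left(\left(-37995\right) \frac{1}{46434} - 41258\right) \left(- \frac{1}{34849}\right) = \left(- \frac{12665}{15478} - 41258\right) \left(- \frac{1}{34849}\right) = \left(- \frac{638603989}{15478}\right) \left(- \frac{1}{34849}\right) = \frac{638603989}{539392822}$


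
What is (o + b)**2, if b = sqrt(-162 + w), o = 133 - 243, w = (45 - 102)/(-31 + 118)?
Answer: (3190 - I*sqrt(136793))**2/841 ≈ 11937.0 - 2805.8*I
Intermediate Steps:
w = -19/29 (w = -57/87 = -57*1/87 = -19/29 ≈ -0.65517)
o = -110
b = I*sqrt(136793)/29 (b = sqrt(-162 - 19/29) = sqrt(-4717/29) = I*sqrt(136793)/29 ≈ 12.754*I)
(o + b)**2 = (-110 + I*sqrt(136793)/29)**2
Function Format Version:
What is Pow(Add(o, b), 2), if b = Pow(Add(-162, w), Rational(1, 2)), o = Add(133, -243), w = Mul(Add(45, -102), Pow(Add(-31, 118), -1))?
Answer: Mul(Rational(1, 841), Pow(Add(3190, Mul(-1, I, Pow(136793, Rational(1, 2)))), 2)) ≈ Add(11937., Mul(-2805.8, I))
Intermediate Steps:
w = Rational(-19, 29) (w = Mul(-57, Pow(87, -1)) = Mul(-57, Rational(1, 87)) = Rational(-19, 29) ≈ -0.65517)
o = -110
b = Mul(Rational(1, 29), I, Pow(136793, Rational(1, 2))) (b = Pow(Add(-162, Rational(-19, 29)), Rational(1, 2)) = Pow(Rational(-4717, 29), Rational(1, 2)) = Mul(Rational(1, 29), I, Pow(136793, Rational(1, 2))) ≈ Mul(12.754, I))
Pow(Add(o, b), 2) = Pow(Add(-110, Mul(Rational(1, 29), I, Pow(136793, Rational(1, 2)))), 2)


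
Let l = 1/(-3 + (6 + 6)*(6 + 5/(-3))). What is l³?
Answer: 1/117649 ≈ 8.4999e-6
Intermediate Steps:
l = 1/49 (l = 1/(-3 + 12*(6 + 5*(-⅓))) = 1/(-3 + 12*(6 - 5/3)) = 1/(-3 + 12*(13/3)) = 1/(-3 + 52) = 1/49 ≈ 0.020408)
l³ = (1/49)³ = 1/117649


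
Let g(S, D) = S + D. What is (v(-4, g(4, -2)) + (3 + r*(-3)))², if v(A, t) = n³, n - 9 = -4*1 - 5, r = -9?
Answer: 900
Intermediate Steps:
g(S, D) = D + S
n = 0 (n = 9 + (-4*1 - 5) = 9 + (-4 - 5) = 9 - 9 = 0)
v(A, t) = 0 (v(A, t) = 0³ = 0)
(v(-4, g(4, -2)) + (3 + r*(-3)))² = (0 + (3 - 9*(-3)))² = (0 + (3 + 27))² = (0 + 30)² = 30² = 900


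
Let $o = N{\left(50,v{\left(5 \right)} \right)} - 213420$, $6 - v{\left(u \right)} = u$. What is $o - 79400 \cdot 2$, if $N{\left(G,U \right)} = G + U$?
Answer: $-372169$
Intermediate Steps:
$v{\left(u \right)} = 6 - u$
$o = -213369$ ($o = \left(50 + \left(6 - 5\right)\right) - 213420 = \left(50 + 1\right) - 213420 = 51 - 213420 = -213369$)
$o - 79400 \cdot 2 = -213369 - 79400 \cdot 2 = -213369 - 158800 = -372169$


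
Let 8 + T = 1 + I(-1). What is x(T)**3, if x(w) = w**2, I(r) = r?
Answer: 262144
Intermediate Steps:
T = -8 (T = -8 + (1 - 1) = -8 + 0 = -8)
x(T)**3 = ((-8)**2)**3 = 64**3 = 262144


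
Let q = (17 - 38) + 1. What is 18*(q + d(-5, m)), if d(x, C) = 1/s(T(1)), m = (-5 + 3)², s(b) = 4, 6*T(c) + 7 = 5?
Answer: -711/2 ≈ -355.50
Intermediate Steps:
T(c) = -⅓ (T(c) = -7/6 + (⅙)*5 = -7/6 + ⅚ = -⅓)
m = 4 (m = (-2)² = 4)
d(x, C) = ¼ (d(x, C) = 1/4 = ¼)
q = -20 (q = -21 + 1 = -20)
18*(q + d(-5, m)) = 18*(-20 + ¼) = 18*(-79/4) = -711/2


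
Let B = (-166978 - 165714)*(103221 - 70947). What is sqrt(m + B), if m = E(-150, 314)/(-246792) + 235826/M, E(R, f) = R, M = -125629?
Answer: I*sqrt(1462778408077545127419456333)/369098002 ≈ 1.0362e+5*I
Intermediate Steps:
B = -10737301608 (B = -332692*32274 = -10737301608)
m = -1385264901/738196004 (m = -150/(-246792) + 235826/(-125629) = -150*(-1/246792) + 235826*(-1/125629) = 25/41132 - 235826/125629 = -1385264901/738196004 ≈ -1.8766)
sqrt(m + B) = sqrt(-1385264901/738196004 - 10737301608) = sqrt(-7926233142153639333/738196004) = I*sqrt(1462778408077545127419456333)/369098002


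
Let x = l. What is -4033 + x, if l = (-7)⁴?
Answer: -1632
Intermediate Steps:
l = 2401
x = 2401
-4033 + x = -4033 + 2401 = -1632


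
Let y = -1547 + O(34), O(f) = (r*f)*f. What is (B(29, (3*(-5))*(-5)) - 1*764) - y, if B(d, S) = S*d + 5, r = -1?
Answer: 4119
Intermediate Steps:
O(f) = -f² (O(f) = (-f)*f = -f²)
B(d, S) = 5 + S*d
y = -2703 (y = -1547 - 1*34² = -1547 - 1*1156 = -1547 - 1156 = -2703)
(B(29, (3*(-5))*(-5)) - 1*764) - y = ((5 + ((3*(-5))*(-5))*29) - 1*764) - 1*(-2703) = ((5 - 15*(-5)*29) - 764) + 2703 = ((5 + 75*29) - 764) + 2703 = ((5 + 2175) - 764) + 2703 = (2180 - 764) + 2703 = 1416 + 2703 = 4119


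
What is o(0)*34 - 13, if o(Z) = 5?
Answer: 157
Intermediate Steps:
o(0)*34 - 13 = 5*34 - 13 = 170 - 13 = 157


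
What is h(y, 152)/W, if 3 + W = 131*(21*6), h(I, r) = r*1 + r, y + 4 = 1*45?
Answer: 304/16503 ≈ 0.018421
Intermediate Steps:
y = 41 (y = -4 + 1*45 = -4 + 45 = 41)
h(I, r) = 2*r (h(I, r) = r + r = 2*r)
W = 16503 (W = -3 + 131*(21*6) = -3 + 131*126 = -3 + 16506 = 16503)
h(y, 152)/W = (2*152)/16503 = 304*(1/16503) = 304/16503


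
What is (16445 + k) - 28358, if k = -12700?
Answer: -24613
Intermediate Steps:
(16445 + k) - 28358 = (16445 - 12700) - 28358 = 3745 - 28358 = -24613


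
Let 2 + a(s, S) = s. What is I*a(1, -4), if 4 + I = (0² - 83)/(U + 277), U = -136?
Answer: 647/141 ≈ 4.5887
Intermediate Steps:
a(s, S) = -2 + s
I = -647/141 (I = -4 + (0² - 83)/(-136 + 277) = -4 + (0 - 83)/141 = -4 - 83*1/141 = -4 - 83/141 = -647/141 ≈ -4.5887)
I*a(1, -4) = -647*(-2 + 1)/141 = -647/141*(-1) = 647/141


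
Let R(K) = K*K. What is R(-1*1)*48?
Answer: 48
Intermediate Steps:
R(K) = K²
R(-1*1)*48 = (-1*1)²*48 = (-1)²*48 = 1*48 = 48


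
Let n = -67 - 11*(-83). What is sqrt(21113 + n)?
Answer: sqrt(21959) ≈ 148.19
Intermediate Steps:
n = 846 (n = -67 + 913 = 846)
sqrt(21113 + n) = sqrt(21113 + 846) = sqrt(21959)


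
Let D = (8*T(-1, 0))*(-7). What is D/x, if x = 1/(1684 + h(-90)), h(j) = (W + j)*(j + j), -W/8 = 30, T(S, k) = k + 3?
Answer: -10262112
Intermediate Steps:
T(S, k) = 3 + k
W = -240 (W = -8*30 = -240)
h(j) = 2*j*(-240 + j) (h(j) = (-240 + j)*(j + j) = (-240 + j)*(2*j) = 2*j*(-240 + j))
x = 1/61084 (x = 1/(1684 + 2*(-90)*(-240 - 90)) = 1/(1684 + 2*(-90)*(-330)) = 1/(1684 + 59400) = 1/61084 ≈ 1.6371e-5)
D = -168 (D = (8*(3 + 0))*(-7) = (8*3)*(-7) = 24*(-7) = -168)
D/x = -168/1/61084 = -168*61084 = -10262112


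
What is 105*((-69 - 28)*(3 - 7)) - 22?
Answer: 40718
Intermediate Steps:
105*((-69 - 28)*(3 - 7)) - 22 = 105*(-97*(-4)) - 22 = 105*388 - 22 = 40740 - 22 = 40718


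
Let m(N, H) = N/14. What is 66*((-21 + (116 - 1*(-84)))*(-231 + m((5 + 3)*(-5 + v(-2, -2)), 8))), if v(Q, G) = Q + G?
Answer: -19528542/7 ≈ -2.7898e+6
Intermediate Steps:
v(Q, G) = G + Q
m(N, H) = N/14 (m(N, H) = N*(1/14) = N/14)
66*((-21 + (116 - 1*(-84)))*(-231 + m((5 + 3)*(-5 + v(-2, -2)), 8))) = 66*((-21 + (116 - 1*(-84)))*(-231 + ((5 + 3)*(-5 + (-2 - 2)))/14)) = 66*((-21 + (116 + 84))*(-231 + (8*(-5 - 4))/14)) = 66*((-21 + 200)*(-231 + (8*(-9))/14)) = 66*(179*(-231 + (1/14)*(-72))) = 66*(179*(-231 - 36/7)) = 66*(179*(-1653/7)) = 66*(-295887/7) = -19528542/7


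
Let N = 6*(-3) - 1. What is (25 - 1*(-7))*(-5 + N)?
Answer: -768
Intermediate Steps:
N = -19 (N = -18 - 1 = -19)
(25 - 1*(-7))*(-5 + N) = (25 - 1*(-7))*(-5 - 19) = (25 + 7)*(-24) = 32*(-24) = -768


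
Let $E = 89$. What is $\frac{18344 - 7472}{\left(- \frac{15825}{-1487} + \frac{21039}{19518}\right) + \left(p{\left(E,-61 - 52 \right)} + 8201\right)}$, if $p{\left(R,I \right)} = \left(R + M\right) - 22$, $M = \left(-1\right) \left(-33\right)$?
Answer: $\frac{105180315984}{80420762803} \approx 1.3079$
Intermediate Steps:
$M = 33$
$p{\left(R,I \right)} = 11 + R$ ($p{\left(R,I \right)} = \left(R + 33\right) - 22 = \left(33 + R\right) - 22 = 11 + R$)
$\frac{18344 - 7472}{\left(- \frac{15825}{-1487} + \frac{21039}{19518}\right) + \left(p{\left(E,-61 - 52 \right)} + 8201\right)} = \frac{18344 - 7472}{\left(- \frac{15825}{-1487} + \frac{21039}{19518}\right) + \left(\left(11 + 89\right) + 8201\right)} = \frac{10872}{\left(\left(-15825\right) \left(- \frac{1}{1487}\right) + 21039 \cdot \frac{1}{19518}\right) + \left(100 + 8201\right)} = \frac{10872}{\left(\frac{15825}{1487} + \frac{7013}{6506}\right) + 8301} = \frac{10872}{\frac{113385781}{9674422} + 8301} = \frac{10872}{\frac{80420762803}{9674422}} = 10872 \cdot \frac{9674422}{80420762803} = \frac{105180315984}{80420762803}$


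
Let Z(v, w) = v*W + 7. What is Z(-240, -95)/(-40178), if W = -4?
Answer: -967/40178 ≈ -0.024068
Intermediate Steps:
Z(v, w) = 7 - 4*v (Z(v, w) = v*(-4) + 7 = -4*v + 7 = 7 - 4*v)
Z(-240, -95)/(-40178) = (7 - 4*(-240))/(-40178) = (7 + 960)*(-1/40178) = 967*(-1/40178) = -967/40178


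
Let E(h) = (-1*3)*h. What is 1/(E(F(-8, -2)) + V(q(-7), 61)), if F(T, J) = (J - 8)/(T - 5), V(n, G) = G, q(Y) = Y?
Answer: 13/763 ≈ 0.017038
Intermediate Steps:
F(T, J) = (-8 + J)/(-5 + T)
E(h) = -3*h
1/(E(F(-8, -2)) + V(q(-7), 61)) = 1/(-3*(-8 - 2)/(-5 - 8) + 61) = 1/(-3*(-10)/(-13) + 61) = 1/(-(-3)*(-10)/13 + 61) = 1/(-3*10/13 + 61) = 1/(-30/13 + 61) = 1/(763/13) = 13/763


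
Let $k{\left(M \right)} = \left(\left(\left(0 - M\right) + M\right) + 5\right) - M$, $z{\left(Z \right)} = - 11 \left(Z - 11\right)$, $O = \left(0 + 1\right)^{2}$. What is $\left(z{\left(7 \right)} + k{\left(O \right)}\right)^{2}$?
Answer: $2304$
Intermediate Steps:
$O = 1$ ($O = 1^{2} = 1$)
$z{\left(Z \right)} = 121 - 11 Z$ ($z{\left(Z \right)} = - 11 \left(-11 + Z\right) = 121 - 11 Z$)
$k{\left(M \right)} = 5 - M$ ($k{\left(M \right)} = \left(\left(- M + M\right) + 5\right) - M = \left(0 + 5\right) - M = 5 - M$)
$\left(z{\left(7 \right)} + k{\left(O \right)}\right)^{2} = \left(\left(121 - 77\right) + \left(5 - 1\right)\right)^{2} = \left(44 + 4\right)^{2} = 48^{2} = 2304$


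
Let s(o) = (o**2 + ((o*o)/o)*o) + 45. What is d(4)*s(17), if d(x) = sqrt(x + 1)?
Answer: 623*sqrt(5) ≈ 1393.1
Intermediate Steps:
d(x) = sqrt(1 + x)
s(o) = 45 + 2*o**2 (s(o) = (o**2 + (o**2/o)*o) + 45 = (o**2 + o*o) + 45 = (o**2 + o**2) + 45 = 2*o**2 + 45 = 45 + 2*o**2)
d(4)*s(17) = sqrt(1 + 4)*(45 + 2*17**2) = sqrt(5)*(45 + 2*289) = sqrt(5)*(45 + 578) = sqrt(5)*623 = 623*sqrt(5)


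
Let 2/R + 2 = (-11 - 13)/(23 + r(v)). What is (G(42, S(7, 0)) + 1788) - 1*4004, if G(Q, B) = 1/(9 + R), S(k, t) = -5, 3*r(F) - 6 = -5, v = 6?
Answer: -979419/442 ≈ -2215.9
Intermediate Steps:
r(F) = 1/3 (r(F) = 2 + (1/3)*(-5) = 2 - 5/3 = 1/3)
R = -35/53 (R = 2/(-2 + (-11 - 13)/(23 + 1/3)) = 2/(-2 - 24/70/3) = 2/(-2 - 24*3/70) = 2/(-2 - 36/35) = 2/(-106/35) = 2*(-35/106) = -35/53 ≈ -0.66038)
G(Q, B) = 53/442 (G(Q, B) = 1/(9 - 35/53) = 1/(442/53) = 53/442)
(G(42, S(7, 0)) + 1788) - 1*4004 = (53/442 + 1788) - 1*4004 = 790349/442 - 4004 = -979419/442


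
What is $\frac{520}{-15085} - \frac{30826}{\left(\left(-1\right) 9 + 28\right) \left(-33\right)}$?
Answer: $\frac{92936834}{1891659} \approx 49.13$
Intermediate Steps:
$\frac{520}{-15085} - \frac{30826}{\left(\left(-1\right) 9 + 28\right) \left(-33\right)} = 520 \left(- \frac{1}{15085}\right) - \frac{30826}{\left(-9 + 28\right) \left(-33\right)} = - \frac{104}{3017} - \frac{30826}{19 \left(-33\right)} = - \frac{104}{3017} - \frac{30826}{-627} = - \frac{104}{3017} - - \frac{30826}{627} = - \frac{104}{3017} + \frac{30826}{627} = \frac{92936834}{1891659}$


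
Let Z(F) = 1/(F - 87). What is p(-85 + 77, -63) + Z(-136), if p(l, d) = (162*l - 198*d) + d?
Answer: 2478644/223 ≈ 11115.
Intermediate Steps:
Z(F) = 1/(-87 + F)
p(l, d) = -197*d + 162*l (p(l, d) = (-198*d + 162*l) + d = -197*d + 162*l)
p(-85 + 77, -63) + Z(-136) = (-197*(-63) + 162*(-85 + 77)) + 1/(-87 - 136) = (12411 + 162*(-8)) + 1/(-223) = (12411 - 1296) - 1/223 = 11115 - 1/223 = 2478644/223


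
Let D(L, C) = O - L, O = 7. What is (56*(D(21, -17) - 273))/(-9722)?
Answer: 8036/4861 ≈ 1.6532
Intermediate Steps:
D(L, C) = 7 - L
(56*(D(21, -17) - 273))/(-9722) = (56*((7 - 1*21) - 273))/(-9722) = (56*((7 - 21) - 273))*(-1/9722) = (56*(-14 - 273))*(-1/9722) = (56*(-287))*(-1/9722) = -16072*(-1/9722) = 8036/4861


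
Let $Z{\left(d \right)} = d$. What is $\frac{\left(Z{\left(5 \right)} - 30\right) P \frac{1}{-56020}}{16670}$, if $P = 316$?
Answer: $\frac{79}{9338534} \approx 8.4596 \cdot 10^{-6}$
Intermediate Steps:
$\frac{\left(Z{\left(5 \right)} - 30\right) P \frac{1}{-56020}}{16670} = \frac{\left(5 - 30\right) 316 \frac{1}{-56020}}{16670} = \left(5 - 30\right) 316 \left(- \frac{1}{56020}\right) \frac{1}{16670} = \left(-25\right) 316 \left(- \frac{1}{56020}\right) \frac{1}{16670} = \left(-7900\right) \left(- \frac{1}{56020}\right) \frac{1}{16670} = \frac{395}{2801} \cdot \frac{1}{16670} = \frac{79}{9338534}$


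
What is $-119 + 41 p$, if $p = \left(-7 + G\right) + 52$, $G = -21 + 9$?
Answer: $1234$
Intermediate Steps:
$G = -12$
$p = 33$ ($p = \left(-7 - 12\right) + 52 = -19 + 52 = 33$)
$-119 + 41 p = -119 + 41 \cdot 33 = -119 + 1353 = 1234$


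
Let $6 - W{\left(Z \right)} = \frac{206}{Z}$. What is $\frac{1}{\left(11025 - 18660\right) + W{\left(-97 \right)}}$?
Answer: $- \frac{97}{739807} \approx -0.00013112$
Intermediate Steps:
$W{\left(Z \right)} = 6 - \frac{206}{Z}$
$\frac{1}{\left(11025 - 18660\right) + W{\left(-97 \right)}} = \frac{1}{\left(11025 - 18660\right) + \left(6 - \frac{206}{-97}\right)} = \frac{1}{\left(11025 - 18660\right) + \left(6 - - \frac{206}{97}\right)} = \frac{1}{-7635 + \left(6 + \frac{206}{97}\right)} = \frac{1}{-7635 + \frac{788}{97}} = \frac{1}{- \frac{739807}{97}} = - \frac{97}{739807}$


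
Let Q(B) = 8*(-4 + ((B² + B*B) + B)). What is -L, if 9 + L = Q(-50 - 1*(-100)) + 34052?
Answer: -74411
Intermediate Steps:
Q(B) = -32 + 8*B + 16*B² (Q(B) = 8*(-4 + ((B² + B²) + B)) = 8*(-4 + (2*B² + B)) = 8*(-4 + (B + 2*B²)) = 8*(-4 + B + 2*B²) = -32 + 8*B + 16*B²)
L = 74411 (L = -9 + ((-32 + 8*(-50 - 1*(-100)) + 16*(-50 - 1*(-100))²) + 34052) = -9 + ((-32 + 8*(-50 + 100) + 16*(-50 + 100)²) + 34052) = -9 + ((-32 + 8*50 + 16*50²) + 34052) = -9 + ((-32 + 400 + 16*2500) + 34052) = -9 + ((-32 + 400 + 40000) + 34052) = -9 + (40368 + 34052) = -9 + 74420 = 74411)
-L = -1*74411 = -74411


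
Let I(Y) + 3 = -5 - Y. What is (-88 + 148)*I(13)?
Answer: -1260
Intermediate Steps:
I(Y) = -8 - Y (I(Y) = -3 + (-5 - Y) = -8 - Y)
(-88 + 148)*I(13) = (-88 + 148)*(-8 - 1*13) = 60*(-8 - 13) = 60*(-21) = -1260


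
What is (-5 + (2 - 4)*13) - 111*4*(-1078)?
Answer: 478601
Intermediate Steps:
(-5 + (2 - 4)*13) - 111*4*(-1078) = (-5 - 2*13) - 444*(-1078) = (-5 - 26) + 478632 = -31 + 478632 = 478601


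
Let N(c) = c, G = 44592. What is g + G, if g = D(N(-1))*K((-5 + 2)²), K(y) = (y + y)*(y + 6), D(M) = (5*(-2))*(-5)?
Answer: 58092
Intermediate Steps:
D(M) = 50 (D(M) = -10*(-5) = 50)
K(y) = 2*y*(6 + y) (K(y) = (2*y)*(6 + y) = 2*y*(6 + y))
g = 13500 (g = 50*(2*(-5 + 2)²*(6 + (-5 + 2)²)) = 50*(2*(-3)²*(6 + (-3)²)) = 50*(2*9*(6 + 9)) = 50*(2*9*15) = 50*270 = 13500)
g + G = 13500 + 44592 = 58092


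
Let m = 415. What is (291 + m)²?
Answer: 498436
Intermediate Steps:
(291 + m)² = (291 + 415)² = 706² = 498436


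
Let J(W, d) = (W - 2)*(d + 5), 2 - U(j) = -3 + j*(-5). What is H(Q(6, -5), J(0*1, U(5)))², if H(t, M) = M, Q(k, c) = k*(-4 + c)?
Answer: 4900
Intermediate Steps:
U(j) = 5 + 5*j (U(j) = 2 - (-3 + j*(-5)) = 2 - (-3 - 5*j) = 2 + (3 + 5*j) = 5 + 5*j)
J(W, d) = (-2 + W)*(5 + d)
H(Q(6, -5), J(0*1, U(5)))² = (-10 - 2*(5 + 5*5) + 5*(0*1) + (0*1)*(5 + 5*5))² = (-10 - 2*(5 + 25) + 5*0 + 0*(5 + 25))² = (-10 - 2*30 + 0 + 0*30)² = (-10 - 60 + 0 + 0)² = (-70)² = 4900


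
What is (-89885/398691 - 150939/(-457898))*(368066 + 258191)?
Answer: 11911319912287583/182559811518 ≈ 65246.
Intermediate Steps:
(-89885/398691 - 150939/(-457898))*(368066 + 258191) = (-89885*1/398691 - 150939*(-1/457898))*626257 = (-89885/398691 + 150939/457898)*626257 = (19019859119/182559811518)*626257 = 11911319912287583/182559811518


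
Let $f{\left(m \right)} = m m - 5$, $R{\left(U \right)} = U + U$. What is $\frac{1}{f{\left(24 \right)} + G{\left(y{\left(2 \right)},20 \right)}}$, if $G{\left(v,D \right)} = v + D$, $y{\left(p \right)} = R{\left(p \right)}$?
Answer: $\frac{1}{595} \approx 0.0016807$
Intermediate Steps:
$R{\left(U \right)} = 2 U$
$y{\left(p \right)} = 2 p$
$G{\left(v,D \right)} = D + v$
$f{\left(m \right)} = -5 + m^{2}$ ($f{\left(m \right)} = m^{2} - 5 = -5 + m^{2}$)
$\frac{1}{f{\left(24 \right)} + G{\left(y{\left(2 \right)},20 \right)}} = \frac{1}{\left(-5 + 24^{2}\right) + \left(20 + 2 \cdot 2\right)} = \frac{1}{\left(-5 + 576\right) + \left(20 + 4\right)} = \frac{1}{571 + 24} = \frac{1}{595}$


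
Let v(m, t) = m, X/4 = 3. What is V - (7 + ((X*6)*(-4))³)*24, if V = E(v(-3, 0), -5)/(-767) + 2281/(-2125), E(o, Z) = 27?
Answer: 934421613398098/1629875 ≈ 5.7331e+8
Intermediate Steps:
X = 12 (X = 4*3 = 12)
V = -1806902/1629875 (V = 27/(-767) + 2281/(-2125) = 27*(-1/767) + 2281*(-1/2125) = -27/767 - 2281/2125 = -1806902/1629875 ≈ -1.1086)
V - (7 + ((X*6)*(-4))³)*24 = -1806902/1629875 - (7 + ((12*6)*(-4))³)*24 = -1806902/1629875 - (7 + (72*(-4))³)*24 = -1806902/1629875 - (7 + (-288)³)*24 = -1806902/1629875 - (7 - 23887872)*24 = -1806902/1629875 - (-23887865)*24 = -1806902/1629875 - 1*(-573308760) = -1806902/1629875 + 573308760 = 934421613398098/1629875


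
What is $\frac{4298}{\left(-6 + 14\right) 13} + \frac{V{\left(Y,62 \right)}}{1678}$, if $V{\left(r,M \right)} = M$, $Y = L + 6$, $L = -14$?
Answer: $\frac{1804623}{43628} \approx 41.364$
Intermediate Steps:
$Y = -8$ ($Y = -14 + 6 = -8$)
$\frac{4298}{\left(-6 + 14\right) 13} + \frac{V{\left(Y,62 \right)}}{1678} = \frac{4298}{\left(-6 + 14\right) 13} + \frac{62}{1678} = \frac{4298}{8 \cdot 13} + 62 \cdot \frac{1}{1678} = \frac{4298}{104} + \frac{31}{839} = 4298 \cdot \frac{1}{104} + \frac{31}{839} = \frac{2149}{52} + \frac{31}{839} = \frac{1804623}{43628}$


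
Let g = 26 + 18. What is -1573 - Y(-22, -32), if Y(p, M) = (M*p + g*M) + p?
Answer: -847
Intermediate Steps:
g = 44
Y(p, M) = p + 44*M + M*p (Y(p, M) = (M*p + 44*M) + p = (44*M + M*p) + p = p + 44*M + M*p)
-1573 - Y(-22, -32) = -1573 - (-22 + 44*(-32) - 32*(-22)) = -1573 - (-22 - 1408 + 704) = -1573 - 1*(-726) = -1573 + 726 = -847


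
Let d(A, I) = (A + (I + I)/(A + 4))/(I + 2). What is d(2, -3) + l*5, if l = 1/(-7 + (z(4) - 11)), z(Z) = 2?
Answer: -21/16 ≈ -1.3125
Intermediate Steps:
d(A, I) = (A + 2*I/(4 + A))/(2 + I) (d(A, I) = (A + (2*I)/(4 + A))/(2 + I) = (A + 2*I/(4 + A))/(2 + I))
l = -1/16 (l = 1/(-7 + (2 - 11)) = 1/(-7 - 9) = 1/(-16) = -1/16 ≈ -0.062500)
d(2, -3) + l*5 = (2² + 2*(-3) + 4*2)/(8 + 2*2 + 4*(-3) + 2*(-3)) - 1/16*5 = (4 - 6 + 8)/(8 + 4 - 12 - 6) - 5/16 = 6/(-6) - 5/16 = -⅙*6 - 5/16 = -1 - 5/16 = -21/16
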